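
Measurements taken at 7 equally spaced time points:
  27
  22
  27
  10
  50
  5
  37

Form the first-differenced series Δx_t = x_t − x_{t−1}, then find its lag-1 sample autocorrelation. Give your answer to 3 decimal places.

-0.806

First differences Δx: -5, 5, -17, 40, -45, 32
Mean of differences = 1.6667
Numerator Σ(Δx_t−Δx̄)(Δx_{t+1}−Δx̄) = -4004.4444
Denominator Σ(Δx_t−Δx̄)² = 4971.3333
r_1(Δx) = -4004.4444 / 4971.3333 = -0.806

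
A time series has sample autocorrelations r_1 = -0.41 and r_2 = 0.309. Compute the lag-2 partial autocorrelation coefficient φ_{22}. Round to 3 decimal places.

0.169

φ_{22} = (r_2 − r_1²) / (1 − r_1²)
r_1² = (-0.41)² = 0.1681
Numerator = 0.309 − 0.1681 = 0.1409; denominator = 1 − 0.1681 = 0.8319
φ_{22} = 0.1409 / 0.8319 = 0.169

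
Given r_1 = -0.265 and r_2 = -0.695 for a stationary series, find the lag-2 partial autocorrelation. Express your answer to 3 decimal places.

-0.823

φ_{22} = (r_2 − r_1²) / (1 − r_1²)
r_1² = (-0.265)² = 0.070225
Numerator = -0.695 − 0.0702 = -0.7652; denominator = 1 − 0.0702 = 0.9298
φ_{22} = -0.7652 / 0.9298 = -0.823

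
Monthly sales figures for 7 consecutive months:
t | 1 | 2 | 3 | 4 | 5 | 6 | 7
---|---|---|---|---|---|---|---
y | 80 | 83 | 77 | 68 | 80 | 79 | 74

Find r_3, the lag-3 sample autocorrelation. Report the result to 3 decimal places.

0.138

Mean ȳ = (80 + 83 + 77 + 68 + 80 + 79 + 74)/7 = 77.2857
Numerator Σ_{t=1}^{4}(y_t−ȳ)(y_{t+3}−ȳ) = 20.3265
Denominator Σ(y_t−ȳ)² = 147.4286
r_3 = 20.3265 / 147.4286 = 0.138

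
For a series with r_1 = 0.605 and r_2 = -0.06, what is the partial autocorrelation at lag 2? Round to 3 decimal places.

φ_{22} = (r_2 − r_1²) / (1 − r_1²)
r_1² = (0.605)² = 0.366025
Numerator = -0.06 − 0.3660 = -0.4260; denominator = 1 − 0.3660 = 0.6340
φ_{22} = -0.4260 / 0.6340 = -0.672

-0.672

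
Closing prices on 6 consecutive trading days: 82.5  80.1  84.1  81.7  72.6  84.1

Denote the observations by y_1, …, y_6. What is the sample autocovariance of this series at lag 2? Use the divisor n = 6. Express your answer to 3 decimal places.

Mean ȳ = (82.5 + 80.1 + 84.1 + 81.7 + 72.6 + 84.1)/6 = 80.8500
Deviations: 1.6500, -0.7500, 3.2500, 0.8500, -8.2500, 3.2500
Σ_{t=1}^{4}(y_t−ȳ)(y_{t+2}−ȳ) = -19.3250
γ_2 = -19.3250 / 6 = -3.221

-3.221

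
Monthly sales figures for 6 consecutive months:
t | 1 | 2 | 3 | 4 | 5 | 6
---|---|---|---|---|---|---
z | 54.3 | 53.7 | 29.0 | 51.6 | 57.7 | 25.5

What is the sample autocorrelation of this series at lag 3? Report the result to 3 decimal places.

0.482

Mean z̄ = (54.3 + 53.7 + 29.0 + 51.6 + 57.7 + 25.5)/6 = 45.3000
Deviations from mean: 9.0000, 8.4000, -16.3000, 6.3000, 12.4000, -19.8000
Numerator Σ_{t=1}^{3}(z_t−z̄)(z_{t+3}−z̄) = 483.6000
Denominator Σ(z_t−z̄)² = 1002.7400
r_3 = 483.6000 / 1002.7400 = 0.482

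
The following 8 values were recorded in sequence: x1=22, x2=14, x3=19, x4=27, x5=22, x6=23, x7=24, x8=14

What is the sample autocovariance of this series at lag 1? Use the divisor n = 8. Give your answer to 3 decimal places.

Mean x̄ = (22 + 14 + 19 + 27 + 22 + 23 + 24 + 14)/8 = 20.6250
Σ_{t=1}^{7}(x_t−x̄)(x_{t+1}−x̄) = -11.0156
γ_1 = -11.0156 / 8 = -1.377

-1.377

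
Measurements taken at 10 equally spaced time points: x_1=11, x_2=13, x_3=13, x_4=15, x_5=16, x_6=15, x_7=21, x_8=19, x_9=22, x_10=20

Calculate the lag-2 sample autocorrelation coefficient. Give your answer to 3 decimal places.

0.436

Mean x̄ = (11 + 13 + 13 + 15 + 16 + 15 + 21 + 19 + 22 + 20)/10 = 16.5000
Numerator Σ_{t=1}^{8}(x_t−x̄)(x_{t+2}−x̄) = 56.0000
Denominator Σ(x_t−x̄)² = 128.5000
r_2 = 56.0000 / 128.5000 = 0.436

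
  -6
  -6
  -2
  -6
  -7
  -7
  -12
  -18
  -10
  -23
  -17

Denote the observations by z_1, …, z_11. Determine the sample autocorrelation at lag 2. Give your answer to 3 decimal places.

0.388

Mean z̄ = (-6 − 6 − 2 − 6 − 7 − 7 − 12 − 18 − 10 − 23 − 17)/11 = -10.3636
Numerator Σ_{t=1}^{9}(z_t−z̄)(z_{t+2}−z̄) = 160.6446
Denominator Σ(z_t−z̄)² = 414.5455
r_2 = 160.6446 / 414.5455 = 0.388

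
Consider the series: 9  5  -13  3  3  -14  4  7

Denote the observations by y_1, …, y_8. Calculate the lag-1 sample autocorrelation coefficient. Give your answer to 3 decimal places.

-0.207

Mean ȳ = (9 + 5 − 13 + 3 + 3 − 14 + 4 + 7)/8 = 0.5000
Σ(y_t−ȳ)(y_{t+1}−ȳ) = (38.2500) + (-60.7500) + (-33.7500) + (6.2500) + (-36.2500) + (-50.7500) + (22.7500) = -114.2500
Denominator Σ(y_t−ȳ)² = 552.0000
r_1 = -114.2500 / 552.0000 = -0.207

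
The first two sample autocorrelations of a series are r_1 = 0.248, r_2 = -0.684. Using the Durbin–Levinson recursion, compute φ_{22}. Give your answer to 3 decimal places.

-0.794

φ_{22} = (r_2 − r_1²) / (1 − r_1²)
r_1² = (0.248)² = 0.061504
Numerator = -0.684 − 0.0615 = -0.7455; denominator = 1 − 0.0615 = 0.9385
φ_{22} = -0.7455 / 0.9385 = -0.794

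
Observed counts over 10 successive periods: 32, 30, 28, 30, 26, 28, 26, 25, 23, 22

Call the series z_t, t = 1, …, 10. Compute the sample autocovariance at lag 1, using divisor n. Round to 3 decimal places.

4.600

Mean z̄ = (32 + 30 + 28 + 30 + 26 + 28 + 26 + 25 + 23 + 22)/10 = 27.0000
Σ_{t=1}^{9}(z_t−z̄)(z_{t+1}−z̄) = 46.0000
γ_1 = 46.0000 / 10 = 4.600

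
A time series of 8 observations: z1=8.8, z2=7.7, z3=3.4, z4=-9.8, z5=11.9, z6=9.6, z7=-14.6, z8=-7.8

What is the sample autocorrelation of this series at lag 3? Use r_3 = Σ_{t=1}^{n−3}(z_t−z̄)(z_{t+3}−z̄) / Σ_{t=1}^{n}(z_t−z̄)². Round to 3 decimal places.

Mean z̄ = (8.8 + 7.7 + 3.4 − 9.8 + 11.9 + 9.6 − 14.6 − 7.8)/8 = 1.1500
Deviations from mean: 7.6500, 6.5500, 2.2500, -10.9500, 10.7500, 8.4500, -15.7500, -8.9500
Σ(z_t−z̄)(z_{t+3}−z̄) = (-83.7675) + (70.4125) + (19.0125) + (172.4625) + (-96.2125) = 81.9075
Denominator Σ(z_t−z̄)² = 741.5200
r_3 = 81.9075 / 741.5200 = 0.110

0.110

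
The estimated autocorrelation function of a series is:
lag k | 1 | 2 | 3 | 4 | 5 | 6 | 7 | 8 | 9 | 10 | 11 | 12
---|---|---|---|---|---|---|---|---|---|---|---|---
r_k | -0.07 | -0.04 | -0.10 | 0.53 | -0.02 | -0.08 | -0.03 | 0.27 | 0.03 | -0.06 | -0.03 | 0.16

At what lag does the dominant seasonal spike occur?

The largest autocorrelation is r_4 = 0.53, with weaker echoes at lags 8 (0.27) and 12 (0.16); the remaining lags stay at or below 0.03.
The dominant spike at lag 4 indicates a seasonal period of 4.

4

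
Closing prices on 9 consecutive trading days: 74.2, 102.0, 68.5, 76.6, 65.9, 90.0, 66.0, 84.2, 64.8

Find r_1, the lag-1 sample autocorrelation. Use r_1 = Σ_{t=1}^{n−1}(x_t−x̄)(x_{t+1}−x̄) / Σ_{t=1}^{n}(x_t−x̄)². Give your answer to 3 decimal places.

Mean x̄ = (74.2 + 102.0 + 68.5 + 76.6 + 65.9 + 90.0 + 66.0 + 84.2 + 64.8)/9 = 76.9111
Numerator Σ_{t=1}^{8}(x_t−x̄)(x_{t+1}−x̄) = -727.7457
Denominator Σ(x_t−x̄)² = 1319.0689
r_1 = -727.7457 / 1319.0689 = -0.552

-0.552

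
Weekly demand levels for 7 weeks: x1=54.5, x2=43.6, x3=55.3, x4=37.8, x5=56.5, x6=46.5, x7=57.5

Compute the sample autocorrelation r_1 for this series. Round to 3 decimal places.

Mean x̄ = (54.5 + 43.6 + 55.3 + 37.8 + 56.5 + 46.5 + 57.5)/7 = 50.2429
Deviations from mean: 4.2571, -6.6429, 5.0571, -12.4429, 6.2571, -3.7429, 7.2571
Σ(x_t−x̄)(x_{t+1}−x̄) = (-28.2796) + (-33.5939) + (-62.9253) + (-77.8567) + (-23.4196) + (-27.1624) = -253.2376
Denominator Σ(x_t−x̄)² = 348.4771
r_1 = -253.2376 / 348.4771 = -0.727

-0.727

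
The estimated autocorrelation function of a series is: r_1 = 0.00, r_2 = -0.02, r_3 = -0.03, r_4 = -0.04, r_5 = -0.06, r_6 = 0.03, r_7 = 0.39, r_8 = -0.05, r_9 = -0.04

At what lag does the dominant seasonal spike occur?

7

The largest autocorrelation is r_7 = 0.39; the remaining lags stay at or below 0.03.
The dominant spike at lag 7 indicates a seasonal period of 7.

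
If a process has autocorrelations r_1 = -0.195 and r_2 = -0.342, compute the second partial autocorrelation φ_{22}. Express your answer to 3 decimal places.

-0.395

φ_{22} = (r_2 − r_1²) / (1 − r_1²)
r_1² = (-0.195)² = 0.038025
Numerator = -0.342 − 0.0380 = -0.3800; denominator = 1 − 0.0380 = 0.9620
φ_{22} = -0.3800 / 0.9620 = -0.395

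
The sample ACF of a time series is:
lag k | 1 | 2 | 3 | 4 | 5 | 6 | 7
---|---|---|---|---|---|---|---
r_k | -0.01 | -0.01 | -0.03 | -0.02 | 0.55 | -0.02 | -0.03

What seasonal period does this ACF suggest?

5

The largest autocorrelation is r_5 = 0.55; the remaining lags stay at or below -0.01.
The dominant spike at lag 5 indicates a seasonal period of 5.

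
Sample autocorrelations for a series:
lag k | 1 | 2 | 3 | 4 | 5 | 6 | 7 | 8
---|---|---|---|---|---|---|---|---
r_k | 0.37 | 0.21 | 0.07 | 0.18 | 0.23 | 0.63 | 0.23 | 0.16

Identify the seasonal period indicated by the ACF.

6

The largest autocorrelation is r_6 = 0.63; the remaining lags stay at or below 0.37. The elevated value at lag 1 (0.37), dropping to 0.21 at lag 2, reflects decaying short-term dependence rather than seasonality.
The dominant spike at lag 6 indicates a seasonal period of 6.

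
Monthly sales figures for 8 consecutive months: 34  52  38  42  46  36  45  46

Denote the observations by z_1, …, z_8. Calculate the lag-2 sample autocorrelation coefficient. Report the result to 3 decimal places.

0.023

Mean z̄ = (34 + 52 + 38 + 42 + 46 + 36 + 45 + 46)/8 = 42.3750
Deviations from mean: -8.3750, 9.6250, -4.3750, -0.3750, 3.6250, -6.3750, 2.6250, 3.6250
Numerator Σ_{t=1}^{6}(z_t−z̄)(z_{t+2}−z̄) = 5.9688
Denominator Σ(z_t−z̄)² = 255.8750
r_2 = 5.9688 / 255.8750 = 0.023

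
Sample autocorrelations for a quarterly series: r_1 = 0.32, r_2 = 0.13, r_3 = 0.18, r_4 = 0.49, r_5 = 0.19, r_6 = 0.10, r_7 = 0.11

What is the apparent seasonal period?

4

The largest autocorrelation is r_4 = 0.49; the remaining lags stay at or below 0.32. The elevated value at lag 1 (0.32), dropping to 0.13 at lag 2, reflects decaying short-term dependence rather than seasonality.
The dominant spike at lag 4 indicates a seasonal period of 4.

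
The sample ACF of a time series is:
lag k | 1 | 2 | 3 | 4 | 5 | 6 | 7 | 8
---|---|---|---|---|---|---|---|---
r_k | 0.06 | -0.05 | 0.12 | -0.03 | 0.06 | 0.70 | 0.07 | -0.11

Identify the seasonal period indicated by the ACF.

6

The largest autocorrelation is r_6 = 0.70; the remaining lags stay at or below 0.12.
The dominant spike at lag 6 indicates a seasonal period of 6.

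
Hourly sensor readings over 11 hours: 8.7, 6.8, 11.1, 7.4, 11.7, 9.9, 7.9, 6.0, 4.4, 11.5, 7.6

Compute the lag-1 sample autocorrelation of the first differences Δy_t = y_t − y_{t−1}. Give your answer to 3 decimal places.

First differences Δy: -1.9, 4.3, -3.7, 4.3, -1.8, -2.0, -1.9, -1.6, 7.1, -3.9
Mean of differences = -0.1100
Numerator Σ(Δy_t−Δȳ)(Δy_{t+1}−Δȳ) = -75.8351
Denominator Σ(Δy_t−Δȳ)² = 133.1890
r_1(Δy) = -75.8351 / 133.1890 = -0.569

-0.569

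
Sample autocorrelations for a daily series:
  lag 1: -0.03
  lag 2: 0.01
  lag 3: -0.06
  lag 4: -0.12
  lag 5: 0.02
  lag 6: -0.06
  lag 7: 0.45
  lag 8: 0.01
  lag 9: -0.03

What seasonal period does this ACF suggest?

7

The largest autocorrelation is r_7 = 0.45; the remaining lags stay at or below 0.02.
The dominant spike at lag 7 indicates a seasonal period of 7.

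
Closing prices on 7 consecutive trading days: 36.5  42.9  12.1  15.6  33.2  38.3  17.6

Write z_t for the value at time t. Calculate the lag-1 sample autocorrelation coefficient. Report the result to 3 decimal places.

-0.033

Mean z̄ = (36.5 + 42.9 + 12.1 + 15.6 + 33.2 + 38.3 + 17.6)/7 = 28.0286
Deviations from mean: 8.4714, 14.8714, -15.9286, -12.4286, 5.1714, 10.2714, -10.4286
Σ(z_t−z̄)(z_{t+1}−z̄) = (125.9822) + (-236.8806) + (197.9694) + (-64.2735) + (53.1180) + (-107.1163) = -31.2008
Denominator Σ(z_t−z̄)² = 942.1143
r_1 = -31.2008 / 942.1143 = -0.033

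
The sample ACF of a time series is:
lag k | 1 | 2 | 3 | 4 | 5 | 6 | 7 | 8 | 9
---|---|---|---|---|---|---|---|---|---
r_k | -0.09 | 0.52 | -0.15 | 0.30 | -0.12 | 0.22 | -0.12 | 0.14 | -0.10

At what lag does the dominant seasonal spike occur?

2

The largest autocorrelation is r_2 = 0.52, with weaker echoes at lags 4 (0.30) and 6 (0.22); the remaining lags stay at or below 0.14.
The dominant spike at lag 2 indicates a seasonal period of 2.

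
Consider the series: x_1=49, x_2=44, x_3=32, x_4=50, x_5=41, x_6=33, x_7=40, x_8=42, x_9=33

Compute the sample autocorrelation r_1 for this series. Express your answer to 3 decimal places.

-0.243

Mean x̄ = (49 + 44 + 32 + 50 + 41 + 33 + 40 + 42 + 33)/9 = 40.4444
Numerator Σ_{t=1}^{8}(x_t−x̄)(x_{t+1}−x̄) = -88.0864
Denominator Σ(x_t−x̄)² = 362.2222
r_1 = -88.0864 / 362.2222 = -0.243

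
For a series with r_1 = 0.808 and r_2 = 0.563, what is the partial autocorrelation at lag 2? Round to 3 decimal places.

-0.259

φ_{22} = (r_2 − r_1²) / (1 − r_1²)
r_1² = (0.808)² = 0.652864
Numerator = 0.563 − 0.6529 = -0.0899; denominator = 1 − 0.6529 = 0.3471
φ_{22} = -0.0899 / 0.3471 = -0.259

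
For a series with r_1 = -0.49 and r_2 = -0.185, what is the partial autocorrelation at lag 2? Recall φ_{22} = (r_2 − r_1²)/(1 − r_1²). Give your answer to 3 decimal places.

φ_{22} = (r_2 − r_1²) / (1 − r_1²)
r_1² = (-0.49)² = 0.2401
Numerator = -0.185 − 0.2401 = -0.4251; denominator = 1 − 0.2401 = 0.7599
φ_{22} = -0.4251 / 0.7599 = -0.559

-0.559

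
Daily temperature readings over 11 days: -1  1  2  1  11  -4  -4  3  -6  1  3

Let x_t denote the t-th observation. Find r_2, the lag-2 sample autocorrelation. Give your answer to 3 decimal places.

-0.155

Mean x̄ = (-1 + 1 + 2 + 1 + 11 − 4 − 4 + 3 − 6 + 1 + 3)/11 = 0.6364
Numerator Σ_{t=1}^{9}(x_t−x̄)(x_{t+2}−x̄) = -32.7190
Denominator Σ(x_t−x̄)² = 210.5455
r_2 = -32.7190 / 210.5455 = -0.155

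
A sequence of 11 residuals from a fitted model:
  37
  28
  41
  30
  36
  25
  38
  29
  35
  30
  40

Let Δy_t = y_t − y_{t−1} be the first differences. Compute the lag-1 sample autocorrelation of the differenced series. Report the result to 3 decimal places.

First differences Δy: -9, 13, -11, 6, -11, 13, -9, 6, -5, 10
Mean of differences = 0.3000
Numerator Σ(Δy_t−Δȳ)(Δy_{t+1}−Δȳ) = -786.6900
Denominator Σ(Δy_t−Δȳ)² = 938.1000
r_1(Δy) = -786.6900 / 938.1000 = -0.839

-0.839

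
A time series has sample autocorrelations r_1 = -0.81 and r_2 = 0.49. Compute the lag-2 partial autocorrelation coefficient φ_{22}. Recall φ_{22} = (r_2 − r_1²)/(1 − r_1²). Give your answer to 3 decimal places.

φ_{22} = (r_2 − r_1²) / (1 − r_1²)
r_1² = (-0.81)² = 0.6561
Numerator = 0.49 − 0.6561 = -0.1661; denominator = 1 − 0.6561 = 0.3439
φ_{22} = -0.1661 / 0.3439 = -0.483

-0.483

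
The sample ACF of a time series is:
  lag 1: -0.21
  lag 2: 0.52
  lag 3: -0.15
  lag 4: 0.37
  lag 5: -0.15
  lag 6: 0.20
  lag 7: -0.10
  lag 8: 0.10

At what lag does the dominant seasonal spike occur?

2

The largest autocorrelation is r_2 = 0.52, with weaker echoes at lags 4 (0.37) and 6 (0.20); the remaining lags stay at or below 0.10.
The dominant spike at lag 2 indicates a seasonal period of 2.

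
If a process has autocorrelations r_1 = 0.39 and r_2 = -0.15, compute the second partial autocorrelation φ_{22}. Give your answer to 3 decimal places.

φ_{22} = (r_2 − r_1²) / (1 − r_1²)
r_1² = (0.39)² = 0.1521
Numerator = -0.15 − 0.1521 = -0.3021; denominator = 1 − 0.1521 = 0.8479
φ_{22} = -0.3021 / 0.8479 = -0.356

-0.356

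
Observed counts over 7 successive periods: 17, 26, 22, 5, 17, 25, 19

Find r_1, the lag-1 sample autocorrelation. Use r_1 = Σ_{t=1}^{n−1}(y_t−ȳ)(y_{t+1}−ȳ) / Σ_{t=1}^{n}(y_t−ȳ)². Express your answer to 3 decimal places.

-0.064

Mean ȳ = (17 + 26 + 22 + 5 + 17 + 25 + 19)/7 = 18.7143
Σ(y_t−ȳ)(y_{t+1}−ȳ) = (-12.4898) + (23.9388) + (-45.0612) + (23.5102) + (-10.7755) + (1.7959) = -19.0816
Denominator Σ(y_t−ȳ)² = 297.4286
r_1 = -19.0816 / 297.4286 = -0.064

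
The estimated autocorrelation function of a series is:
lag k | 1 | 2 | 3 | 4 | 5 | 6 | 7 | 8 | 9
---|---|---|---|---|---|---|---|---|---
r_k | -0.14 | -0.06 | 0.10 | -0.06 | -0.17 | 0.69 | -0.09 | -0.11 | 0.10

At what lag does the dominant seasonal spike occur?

6

The largest autocorrelation is r_6 = 0.69; the remaining lags stay at or below 0.10.
The dominant spike at lag 6 indicates a seasonal period of 6.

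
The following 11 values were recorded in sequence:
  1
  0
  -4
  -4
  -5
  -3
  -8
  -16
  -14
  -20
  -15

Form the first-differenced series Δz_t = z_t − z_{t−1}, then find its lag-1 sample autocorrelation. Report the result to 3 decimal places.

First differences Δz: -1, -4, 0, -1, 2, -5, -8, 2, -6, 5
Mean of differences = -1.6000
Numerator Σ(Δz_t−Δz̄)(Δz_{t+1}−Δz̄) = -60.5600
Denominator Σ(Δz_t−Δz̄)² = 150.4000
r_1(Δz) = -60.5600 / 150.4000 = -0.403

-0.403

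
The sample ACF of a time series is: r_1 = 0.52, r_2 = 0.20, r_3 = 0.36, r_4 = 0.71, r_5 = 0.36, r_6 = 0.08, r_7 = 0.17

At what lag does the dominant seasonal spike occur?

The largest autocorrelation is r_4 = 0.71; the remaining lags stay at or below 0.52. The elevated value at lag 1 (0.52), dropping to 0.20 at lag 2, reflects decaying short-term dependence rather than seasonality.
The dominant spike at lag 4 indicates a seasonal period of 4.

4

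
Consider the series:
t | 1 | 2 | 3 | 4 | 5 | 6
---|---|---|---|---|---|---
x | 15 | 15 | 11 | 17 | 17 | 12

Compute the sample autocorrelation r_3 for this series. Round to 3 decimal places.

Mean x̄ = (15 + 15 + 11 + 17 + 17 + 12)/6 = 14.5000
Deviations from mean: 0.5000, 0.5000, -3.5000, 2.5000, 2.5000, -2.5000
Numerator Σ_{t=1}^{3}(x_t−x̄)(x_{t+3}−x̄) = 11.2500
Denominator Σ(x_t−x̄)² = 31.5000
r_3 = 11.2500 / 31.5000 = 0.357

0.357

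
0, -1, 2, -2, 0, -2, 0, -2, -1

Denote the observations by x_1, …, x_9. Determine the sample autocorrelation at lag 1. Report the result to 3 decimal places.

Mean x̄ = (0 − 1 + 2 − 2 + 0 − 2 + 0 − 2 − 1)/9 = -0.6667
Numerator Σ_{t=1}^{8}(x_t−x̄)(x_{t+1}−x̄) = -7.7778
Denominator Σ(x_t−x̄)² = 14.0000
r_1 = -7.7778 / 14.0000 = -0.556

-0.556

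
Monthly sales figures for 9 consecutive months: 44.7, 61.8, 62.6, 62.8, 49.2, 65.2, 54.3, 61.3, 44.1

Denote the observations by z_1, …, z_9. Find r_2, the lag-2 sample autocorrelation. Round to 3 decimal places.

Mean z̄ = (44.7 + 61.8 + 62.6 + 62.8 + 49.2 + 65.2 + 54.3 + 61.3 + 44.1)/9 = 56.2222
Σ(z_t−z̄)(z_{t+2}−z̄) = (-73.4862) + (36.6894) + (-44.7862) + (59.0538) + (13.4983) + (45.5872) + (23.3016) = 59.8579
Denominator Σ(z_t−z̄)² = 554.1556
r_2 = 59.8579 / 554.1556 = 0.108

0.108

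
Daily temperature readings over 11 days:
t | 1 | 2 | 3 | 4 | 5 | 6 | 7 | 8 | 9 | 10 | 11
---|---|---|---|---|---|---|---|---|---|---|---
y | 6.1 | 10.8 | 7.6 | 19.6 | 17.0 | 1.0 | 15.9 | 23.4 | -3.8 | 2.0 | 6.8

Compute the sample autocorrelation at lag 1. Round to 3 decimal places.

Mean ȳ = (6.1 + 10.8 + 7.6 + 19.6 + 17.0 + 1.0 + 15.9 + 23.4 − 3.8 + 2.0 + 6.8)/11 = 9.6727
Numerator Σ_{t=1}^{10}(y_t−ȳ)(y_{t+1}−ȳ) = -45.8017
Denominator Σ(y_t−ȳ)² = 721.6418
r_1 = -45.8017 / 721.6418 = -0.063

-0.063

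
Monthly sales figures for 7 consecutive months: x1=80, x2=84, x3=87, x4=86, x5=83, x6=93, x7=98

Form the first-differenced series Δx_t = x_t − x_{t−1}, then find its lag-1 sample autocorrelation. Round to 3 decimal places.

-0.038

First differences Δx: 4, 3, -1, -3, 10, 5
Mean of differences = 3.0000
Numerator Σ(Δx_t−Δx̄)(Δx_{t+1}−Δx̄) = -4.0000
Denominator Σ(Δx_t−Δx̄)² = 106.0000
r_1(Δx) = -4.0000 / 106.0000 = -0.038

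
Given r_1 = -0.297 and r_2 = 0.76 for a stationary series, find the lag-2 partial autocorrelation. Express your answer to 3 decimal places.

φ_{22} = (r_2 − r_1²) / (1 − r_1²)
r_1² = (-0.297)² = 0.088209
Numerator = 0.76 − 0.0882 = 0.6718; denominator = 1 − 0.0882 = 0.9118
φ_{22} = 0.6718 / 0.9118 = 0.737

0.737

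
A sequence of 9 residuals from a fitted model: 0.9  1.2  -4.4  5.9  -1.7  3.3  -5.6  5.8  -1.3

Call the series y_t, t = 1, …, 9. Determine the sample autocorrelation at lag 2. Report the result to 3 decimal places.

Mean ȳ = (0.9 + 1.2 − 4.4 + 5.9 − 1.7 + 3.3 − 5.6 + 5.8 − 1.3)/9 = 0.4556
Σ(y_t−ȳ)(y_{t+2}−ȳ) = (-2.1580) + (4.0531) + (10.4664) + (15.4864) + (13.0531) + (15.2020) + (10.6309) = 66.7338
Denominator Σ(y_t−ȳ)² = 135.0222
r_2 = 66.7338 / 135.0222 = 0.494

0.494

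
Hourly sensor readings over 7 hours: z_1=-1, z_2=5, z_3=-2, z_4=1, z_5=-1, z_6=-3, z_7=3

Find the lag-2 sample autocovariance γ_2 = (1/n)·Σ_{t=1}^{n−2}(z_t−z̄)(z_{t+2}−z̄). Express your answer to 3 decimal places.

Mean z̄ = (-1 + 5 − 2 + 1 − 1 − 3 + 3)/7 = 0.2857
Σ_{t=1}^{5}(z_t−z̄)(z_{t+2}−z̄) = 3.4082
γ_2 = 3.4082 / 7 = 0.487

0.487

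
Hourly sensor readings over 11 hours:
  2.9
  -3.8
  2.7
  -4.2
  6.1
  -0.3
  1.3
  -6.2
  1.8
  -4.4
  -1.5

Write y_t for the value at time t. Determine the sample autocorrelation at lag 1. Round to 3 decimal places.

Mean ȳ = (2.9 − 3.8 + 2.7 − 4.2 + 6.1 − 0.3 + 1.3 − 6.2 + 1.8 − 4.4 − 1.5)/11 = -0.5091
Numerator Σ_{t=1}^{10}(y_t−ȳ)(y_{t+1}−ȳ) = -84.8228
Denominator Σ(y_t−ȳ)² = 147.2091
r_1 = -84.8228 / 147.2091 = -0.576

-0.576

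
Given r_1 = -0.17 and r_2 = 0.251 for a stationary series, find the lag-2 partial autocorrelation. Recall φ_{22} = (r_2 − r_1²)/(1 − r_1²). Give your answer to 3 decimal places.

φ_{22} = (r_2 − r_1²) / (1 − r_1²)
r_1² = (-0.17)² = 0.0289
Numerator = 0.251 − 0.0289 = 0.2221; denominator = 1 − 0.0289 = 0.9711
φ_{22} = 0.2221 / 0.9711 = 0.229

0.229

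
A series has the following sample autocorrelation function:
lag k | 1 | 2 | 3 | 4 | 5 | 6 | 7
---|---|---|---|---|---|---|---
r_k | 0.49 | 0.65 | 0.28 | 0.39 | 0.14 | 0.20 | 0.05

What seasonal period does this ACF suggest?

2

The largest autocorrelation is r_2 = 0.65; the remaining lags stay at or below 0.49.
The dominant spike at lag 2 indicates a seasonal period of 2.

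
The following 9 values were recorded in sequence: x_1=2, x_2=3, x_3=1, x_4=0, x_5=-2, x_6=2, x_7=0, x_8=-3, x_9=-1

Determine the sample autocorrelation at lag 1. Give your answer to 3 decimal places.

Mean x̄ = (2 + 3 + 1 + 0 − 2 + 2 + 0 − 3 − 1)/9 = 0.2222
Numerator Σ_{t=1}^{8}(x_t−x̄)(x_{t+1}−x̄) = 7.7284
Denominator Σ(x_t−x̄)² = 31.5556
r_1 = 7.7284 / 31.5556 = 0.245

0.245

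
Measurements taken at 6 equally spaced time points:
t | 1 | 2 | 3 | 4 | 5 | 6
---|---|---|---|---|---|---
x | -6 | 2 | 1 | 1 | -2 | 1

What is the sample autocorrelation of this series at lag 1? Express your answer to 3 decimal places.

Mean x̄ = (-6 + 2 + 1 + 1 − 2 + 1)/6 = -0.5000
Σ(x_t−x̄)(x_{t+1}−x̄) = (-13.7500) + (3.7500) + (2.2500) + (-2.2500) + (-2.2500) = -12.2500
Denominator Σ(x_t−x̄)² = 45.5000
r_1 = -12.2500 / 45.5000 = -0.269

-0.269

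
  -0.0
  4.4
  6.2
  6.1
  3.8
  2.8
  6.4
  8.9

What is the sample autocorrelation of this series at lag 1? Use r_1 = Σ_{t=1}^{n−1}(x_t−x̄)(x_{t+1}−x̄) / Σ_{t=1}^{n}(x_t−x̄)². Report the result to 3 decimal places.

Mean x̄ = (-0.0 + 4.4 + 6.2 + 6.1 + 3.8 + 2.8 + 6.4 + 8.9)/8 = 4.8250
Deviations from mean: -4.8250, -0.4250, 1.3750, 1.2750, -1.0250, -2.0250, 1.5750, 4.0750
Numerator Σ_{t=1}^{7}(x_t−x̄)(x_{t+1}−x̄) = 7.2169
Denominator Σ(x_t−x̄)² = 51.2150
r_1 = 7.2169 / 51.2150 = 0.141

0.141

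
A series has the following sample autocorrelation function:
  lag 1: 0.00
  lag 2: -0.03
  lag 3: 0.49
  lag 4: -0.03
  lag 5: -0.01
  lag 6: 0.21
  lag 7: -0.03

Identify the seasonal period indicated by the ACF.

3

The largest autocorrelation is r_3 = 0.49, with a weaker echo at lag 6 (0.21); the remaining lags stay at or below 0.00.
The dominant spike at lag 3 indicates a seasonal period of 3.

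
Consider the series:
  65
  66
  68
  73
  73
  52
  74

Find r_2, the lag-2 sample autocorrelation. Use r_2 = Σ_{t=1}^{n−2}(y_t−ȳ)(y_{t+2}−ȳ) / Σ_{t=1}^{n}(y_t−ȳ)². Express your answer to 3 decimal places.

-0.153

Mean ȳ = (65 + 66 + 68 + 73 + 73 + 52 + 74)/7 = 67.2857
Deviations from mean: -2.2857, -1.2857, 0.7143, 5.7143, 5.7143, -15.2857, 6.7143
Numerator Σ_{t=1}^{5}(y_t−ȳ)(y_{t+2}−ȳ) = -53.8776
Denominator Σ(y_t−ȳ)² = 351.4286
r_2 = -53.8776 / 351.4286 = -0.153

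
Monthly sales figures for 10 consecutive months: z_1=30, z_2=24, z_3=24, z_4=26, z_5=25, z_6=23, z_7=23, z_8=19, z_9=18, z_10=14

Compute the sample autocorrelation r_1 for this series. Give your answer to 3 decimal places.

0.439

Mean z̄ = (30 + 24 + 24 + 26 + 25 + 23 + 23 + 19 + 18 + 14)/10 = 22.6000
Numerator Σ_{t=1}^{9}(z_t−z̄)(z_{t+1}−z̄) = 81.0400
Denominator Σ(z_t−z̄)² = 184.4000
r_1 = 81.0400 / 184.4000 = 0.439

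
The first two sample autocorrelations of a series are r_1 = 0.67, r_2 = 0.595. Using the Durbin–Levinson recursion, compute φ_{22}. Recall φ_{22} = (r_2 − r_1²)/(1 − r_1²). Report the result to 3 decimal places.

0.265

φ_{22} = (r_2 − r_1²) / (1 − r_1²)
r_1² = (0.67)² = 0.4489
Numerator = 0.595 − 0.4489 = 0.1461; denominator = 1 − 0.4489 = 0.5511
φ_{22} = 0.1461 / 0.5511 = 0.265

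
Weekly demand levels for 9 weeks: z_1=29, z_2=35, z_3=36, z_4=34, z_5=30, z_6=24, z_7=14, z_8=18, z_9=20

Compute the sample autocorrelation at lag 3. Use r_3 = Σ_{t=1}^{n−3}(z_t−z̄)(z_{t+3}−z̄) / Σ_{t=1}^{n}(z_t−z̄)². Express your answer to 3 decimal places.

-0.163

Mean z̄ = (29 + 35 + 36 + 34 + 30 + 24 + 14 + 18 + 20)/9 = 26.6667
Numerator Σ_{t=1}^{6}(z_t−z̄)(z_{t+3}−z̄) = -84.0000
Denominator Σ(z_t−z̄)² = 514.0000
r_3 = -84.0000 / 514.0000 = -0.163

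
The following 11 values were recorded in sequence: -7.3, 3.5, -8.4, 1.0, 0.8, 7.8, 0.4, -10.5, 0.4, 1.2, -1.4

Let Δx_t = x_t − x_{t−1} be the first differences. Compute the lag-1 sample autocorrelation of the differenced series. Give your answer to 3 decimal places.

-0.471

First differences Δx: 10.8, -11.9, 9.4, -0.2, 7.0, -7.4, -10.9, 10.9, 0.8, -2.6
Mean of differences = 0.5900
Numerator Σ(Δx_t−Δx̄)(Δx_{t+1}−Δx̄) = -325.9611
Denominator Σ(Δx_t−Δx̄)² = 691.9490
r_1(Δx) = -325.9611 / 691.9490 = -0.471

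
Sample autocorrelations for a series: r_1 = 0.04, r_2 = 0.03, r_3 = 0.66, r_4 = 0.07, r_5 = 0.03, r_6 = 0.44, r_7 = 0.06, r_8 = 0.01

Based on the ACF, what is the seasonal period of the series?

3

The largest autocorrelation is r_3 = 0.66, with a weaker echo at lag 6 (0.44); the remaining lags stay at or below 0.07.
The dominant spike at lag 3 indicates a seasonal period of 3.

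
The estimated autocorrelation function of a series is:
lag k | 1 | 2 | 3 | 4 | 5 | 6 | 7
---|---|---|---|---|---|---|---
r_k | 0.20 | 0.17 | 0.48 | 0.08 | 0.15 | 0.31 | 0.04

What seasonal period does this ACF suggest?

The largest autocorrelation is r_3 = 0.48, with a weaker echo at lag 6 (0.31); the remaining lags stay at or below 0.20.
The dominant spike at lag 3 indicates a seasonal period of 3.

3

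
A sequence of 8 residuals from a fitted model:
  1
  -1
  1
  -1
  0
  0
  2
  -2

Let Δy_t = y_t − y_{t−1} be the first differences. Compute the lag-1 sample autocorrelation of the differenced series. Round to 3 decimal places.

-0.533

First differences Δy: -2, 2, -2, 1, 0, 2, -4
Mean of differences = -0.4286
Numerator Σ(Δy_t−Δȳ)(Δy_{t+1}−Δȳ) = -16.8980
Denominator Σ(Δy_t−Δȳ)² = 31.7143
r_1(Δy) = -16.8980 / 31.7143 = -0.533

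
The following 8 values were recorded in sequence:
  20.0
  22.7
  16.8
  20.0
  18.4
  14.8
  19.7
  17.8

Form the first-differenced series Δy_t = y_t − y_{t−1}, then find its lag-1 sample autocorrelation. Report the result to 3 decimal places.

First differences Δy: 2.7, -5.9, 3.2, -1.6, -3.6, 4.9, -1.9
Mean of differences = -0.3143
Numerator Σ(Δy_t−Δȳ)(Δy_{t+1}−Δȳ) = -62.1616
Denominator Σ(Δy_t−Δȳ)² = 94.7886
r_1(Δy) = -62.1616 / 94.7886 = -0.656

-0.656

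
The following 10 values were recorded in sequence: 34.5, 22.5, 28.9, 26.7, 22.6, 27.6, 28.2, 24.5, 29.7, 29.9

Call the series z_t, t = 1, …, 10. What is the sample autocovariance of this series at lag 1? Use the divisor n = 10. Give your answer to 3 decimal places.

Mean z̄ = (34.5 + 22.5 + 28.9 + 26.7 + 22.6 + 27.6 + 28.2 + 24.5 + 29.7 + 29.9)/10 = 27.5100
Σ_{t=1}^{9}(z_t−z̄)(z_{t+1}−z̄) = -42.9471
γ_1 = -42.9471 / 10 = -4.295

-4.295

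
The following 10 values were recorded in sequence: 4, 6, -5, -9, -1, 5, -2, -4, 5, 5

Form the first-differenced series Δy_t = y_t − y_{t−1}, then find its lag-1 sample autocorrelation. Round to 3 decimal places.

First differences Δy: 2, -11, -4, 8, 6, -7, -2, 9, 0
Mean of differences = 0.1111
Numerator Σ(Δy_t−Δȳ)(Δy_{t+1}−Δȳ) = -7.9012
Denominator Σ(Δy_t−Δȳ)² = 374.8889
r_1(Δy) = -7.9012 / 374.8889 = -0.021

-0.021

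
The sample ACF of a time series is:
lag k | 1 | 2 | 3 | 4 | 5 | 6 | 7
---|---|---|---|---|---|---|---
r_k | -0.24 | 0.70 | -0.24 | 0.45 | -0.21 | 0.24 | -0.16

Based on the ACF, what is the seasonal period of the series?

The largest autocorrelation is r_2 = 0.70, with weaker echoes at lags 4 (0.45) and 6 (0.24); the remaining lags stay at or below -0.16.
The dominant spike at lag 2 indicates a seasonal period of 2.

2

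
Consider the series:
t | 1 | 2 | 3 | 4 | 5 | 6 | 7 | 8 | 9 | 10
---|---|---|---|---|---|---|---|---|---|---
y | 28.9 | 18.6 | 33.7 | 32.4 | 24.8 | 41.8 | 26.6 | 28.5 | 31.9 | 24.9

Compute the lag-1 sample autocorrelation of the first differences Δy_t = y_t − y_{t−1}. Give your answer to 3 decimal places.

First differences Δy: -10.3, 15.1, -1.3, -7.6, 17.0, -15.2, 1.9, 3.4, -7.0
Mean of differences = -0.4444
Numerator Σ(Δy_t−Δȳ)(Δy_{t+1}−Δȳ) = -593.3864
Denominator Σ(Δy_t−Δȳ)² = 975.9822
r_1(Δy) = -593.3864 / 975.9822 = -0.608

-0.608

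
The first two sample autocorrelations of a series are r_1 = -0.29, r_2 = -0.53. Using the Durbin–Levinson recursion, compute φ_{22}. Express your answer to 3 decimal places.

φ_{22} = (r_2 − r_1²) / (1 − r_1²)
r_1² = (-0.29)² = 0.0841
Numerator = -0.53 − 0.0841 = -0.6141; denominator = 1 − 0.0841 = 0.9159
φ_{22} = -0.6141 / 0.9159 = -0.670

-0.670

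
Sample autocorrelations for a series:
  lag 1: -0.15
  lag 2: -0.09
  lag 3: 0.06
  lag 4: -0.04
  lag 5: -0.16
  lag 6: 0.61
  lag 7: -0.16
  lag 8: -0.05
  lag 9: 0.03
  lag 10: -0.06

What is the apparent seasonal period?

The largest autocorrelation is r_6 = 0.61; the remaining lags stay at or below 0.06.
The dominant spike at lag 6 indicates a seasonal period of 6.

6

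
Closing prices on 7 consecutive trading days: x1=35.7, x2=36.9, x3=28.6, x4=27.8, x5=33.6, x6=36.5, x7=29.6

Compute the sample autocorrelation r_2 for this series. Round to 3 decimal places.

Mean x̄ = (35.7 + 36.9 + 28.6 + 27.8 + 33.6 + 36.5 + 29.6)/7 = 32.6714
Deviations from mean: 3.0286, 4.2286, -4.0714, -4.8714, 0.9286, 3.8286, -3.0714
Numerator Σ_{t=1}^{5}(x_t−x̄)(x_{t+2}−x̄) = -58.2131
Denominator Σ(x_t−x̄)² = 92.3143
r_2 = -58.2131 / 92.3143 = -0.631

-0.631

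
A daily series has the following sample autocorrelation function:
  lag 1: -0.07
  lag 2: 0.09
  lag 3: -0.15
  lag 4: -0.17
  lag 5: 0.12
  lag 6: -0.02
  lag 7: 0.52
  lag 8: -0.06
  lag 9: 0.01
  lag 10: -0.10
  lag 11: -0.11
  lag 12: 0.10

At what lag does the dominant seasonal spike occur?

The largest autocorrelation is r_7 = 0.52; the remaining lags stay at or below 0.12.
The dominant spike at lag 7 indicates a seasonal period of 7.

7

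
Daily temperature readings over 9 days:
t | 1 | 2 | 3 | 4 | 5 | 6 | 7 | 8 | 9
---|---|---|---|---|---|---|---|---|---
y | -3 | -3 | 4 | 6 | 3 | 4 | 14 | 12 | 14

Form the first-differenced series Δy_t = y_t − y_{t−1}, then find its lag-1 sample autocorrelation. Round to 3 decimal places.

First differences Δy: 0, 7, 2, -3, 1, 10, -2, 2
Mean of differences = 2.1250
Numerator Σ(Δy_t−Δȳ)(Δy_{t+1}−Δȳ) = -45.3906
Denominator Σ(Δy_t−Δȳ)² = 134.8750
r_1(Δy) = -45.3906 / 134.8750 = -0.337

-0.337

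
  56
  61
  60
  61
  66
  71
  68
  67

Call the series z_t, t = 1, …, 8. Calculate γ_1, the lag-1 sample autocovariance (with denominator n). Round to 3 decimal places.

12.086

Mean z̄ = (56 + 61 + 60 + 61 + 66 + 71 + 68 + 67)/8 = 63.7500
Deviations: -7.7500, -2.7500, -3.7500, -2.7500, 2.2500, 7.2500, 4.2500, 3.2500
Σ_{t=1}^{7}(z_t−z̄)(z_{t+1}−z̄) = 96.6875
γ_1 = 96.6875 / 8 = 12.086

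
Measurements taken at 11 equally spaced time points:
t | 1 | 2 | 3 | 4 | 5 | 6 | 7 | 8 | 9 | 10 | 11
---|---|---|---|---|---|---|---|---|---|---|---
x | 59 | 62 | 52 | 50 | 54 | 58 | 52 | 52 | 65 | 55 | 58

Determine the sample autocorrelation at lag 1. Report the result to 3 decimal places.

Mean x̄ = (59 + 62 + 52 + 50 + 54 + 58 + 52 + 52 + 65 + 55 + 58)/11 = 56.0909
Numerator Σ_{t=1}^{10}(x_t−x̄)(x_{t+1}−x̄) = -12.6446
Denominator Σ(x_t−x̄)² = 222.9091
r_1 = -12.6446 / 222.9091 = -0.057

-0.057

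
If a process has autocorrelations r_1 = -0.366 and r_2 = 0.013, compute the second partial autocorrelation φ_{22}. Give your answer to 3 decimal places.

-0.140

φ_{22} = (r_2 − r_1²) / (1 − r_1²)
r_1² = (-0.366)² = 0.133956
Numerator = 0.013 − 0.1340 = -0.1210; denominator = 1 − 0.1340 = 0.8660
φ_{22} = -0.1210 / 0.8660 = -0.140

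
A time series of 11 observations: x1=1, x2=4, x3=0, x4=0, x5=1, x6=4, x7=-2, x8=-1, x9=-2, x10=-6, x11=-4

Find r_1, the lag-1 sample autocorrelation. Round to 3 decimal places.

Mean x̄ = (1 + 4 + 0 + 0 + 1 + 4 − 2 − 1 − 2 − 6 − 4)/11 = -0.4545
Numerator Σ_{t=1}^{10}(x_t−x̄)(x_{t+1}−x̄) = 38.8843
Denominator Σ(x_t−x̄)² = 92.7273
r_1 = 38.8843 / 92.7273 = 0.419

0.419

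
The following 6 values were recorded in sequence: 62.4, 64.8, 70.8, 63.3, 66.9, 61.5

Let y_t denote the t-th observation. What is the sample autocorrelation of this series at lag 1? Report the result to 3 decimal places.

-0.340

Mean ȳ = (62.4 + 64.8 + 70.8 + 63.3 + 66.9 + 61.5)/6 = 64.9500
Deviations from mean: -2.5500, -0.1500, 5.8500, -1.6500, 1.9500, -3.4500
Σ(y_t−ȳ)(y_{t+1}−ȳ) = (0.3825) + (-0.8775) + (-9.6525) + (-3.2175) + (-6.7275) = -20.0925
Denominator Σ(y_t−ȳ)² = 59.1750
r_1 = -20.0925 / 59.1750 = -0.340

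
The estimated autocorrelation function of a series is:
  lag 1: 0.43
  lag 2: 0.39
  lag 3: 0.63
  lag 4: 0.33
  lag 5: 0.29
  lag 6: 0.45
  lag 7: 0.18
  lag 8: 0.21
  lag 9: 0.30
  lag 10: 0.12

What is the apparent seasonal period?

The largest autocorrelation is r_3 = 0.63, with a weaker echo at lag 6 (0.45); the remaining lags stay at or below 0.43. The elevated value at lag 1 (0.43), dropping to 0.39 at lag 2, reflects decaying short-term dependence rather than seasonality.
The dominant spike at lag 3 indicates a seasonal period of 3.

3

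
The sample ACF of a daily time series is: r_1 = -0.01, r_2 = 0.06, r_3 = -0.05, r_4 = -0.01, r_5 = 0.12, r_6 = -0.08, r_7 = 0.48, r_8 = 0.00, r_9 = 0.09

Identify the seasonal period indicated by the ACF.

7

The largest autocorrelation is r_7 = 0.48; the remaining lags stay at or below 0.12.
The dominant spike at lag 7 indicates a seasonal period of 7.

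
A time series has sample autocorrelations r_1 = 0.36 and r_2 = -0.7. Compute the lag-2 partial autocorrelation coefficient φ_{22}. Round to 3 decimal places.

-0.953

φ_{22} = (r_2 − r_1²) / (1 − r_1²)
r_1² = (0.36)² = 0.1296
Numerator = -0.7 − 0.1296 = -0.8296; denominator = 1 − 0.1296 = 0.8704
φ_{22} = -0.8296 / 0.8704 = -0.953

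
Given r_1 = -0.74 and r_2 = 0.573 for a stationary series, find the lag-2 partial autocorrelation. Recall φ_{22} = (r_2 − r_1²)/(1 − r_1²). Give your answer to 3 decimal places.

0.056

φ_{22} = (r_2 − r_1²) / (1 − r_1²)
r_1² = (-0.74)² = 0.5476
Numerator = 0.573 − 0.5476 = 0.0254; denominator = 1 − 0.5476 = 0.4524
φ_{22} = 0.0254 / 0.4524 = 0.056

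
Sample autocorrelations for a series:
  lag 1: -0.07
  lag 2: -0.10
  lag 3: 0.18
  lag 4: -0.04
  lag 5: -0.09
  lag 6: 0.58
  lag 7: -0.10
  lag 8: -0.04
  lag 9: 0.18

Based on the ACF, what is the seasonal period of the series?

The largest autocorrelation is r_6 = 0.58; the remaining lags stay at or below 0.18.
The dominant spike at lag 6 indicates a seasonal period of 6.

6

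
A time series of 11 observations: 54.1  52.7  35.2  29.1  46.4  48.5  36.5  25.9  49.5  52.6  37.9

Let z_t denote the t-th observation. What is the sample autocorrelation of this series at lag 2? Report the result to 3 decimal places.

Mean z̄ = (54.1 + 52.7 + 35.2 + 29.1 + 46.4 + 48.5 + 36.5 + 25.9 + 49.5 + 52.6 + 37.9)/11 = 42.5818
Numerator Σ_{t=1}^{9}(z_t−z̄)(z_{t+2}−z̄) = -692.9434
Denominator Σ(z_t−z̄)² = 1006.3164
r_2 = -692.9434 / 1006.3164 = -0.689

-0.689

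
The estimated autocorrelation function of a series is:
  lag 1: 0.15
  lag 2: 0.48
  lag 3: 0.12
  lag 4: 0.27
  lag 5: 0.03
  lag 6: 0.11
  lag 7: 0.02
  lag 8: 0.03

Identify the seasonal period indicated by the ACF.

The largest autocorrelation is r_2 = 0.48, with a weaker echo at lag 4 (0.27); the remaining lags stay at or below 0.15.
The dominant spike at lag 2 indicates a seasonal period of 2.

2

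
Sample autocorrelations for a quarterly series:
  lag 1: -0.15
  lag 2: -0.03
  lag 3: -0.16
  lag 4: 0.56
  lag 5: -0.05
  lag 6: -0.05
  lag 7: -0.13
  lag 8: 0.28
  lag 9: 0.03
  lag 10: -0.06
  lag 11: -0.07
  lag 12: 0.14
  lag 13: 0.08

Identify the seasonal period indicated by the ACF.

4

The largest autocorrelation is r_4 = 0.56, with a weaker echo at lag 8 (0.28); the remaining lags stay at or below 0.14.
The dominant spike at lag 4 indicates a seasonal period of 4.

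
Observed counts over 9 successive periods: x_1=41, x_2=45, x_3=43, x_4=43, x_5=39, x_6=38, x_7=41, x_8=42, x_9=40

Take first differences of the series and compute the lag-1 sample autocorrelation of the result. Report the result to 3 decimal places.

First differences Δx: 4, -2, 0, -4, -1, 3, 1, -2
Mean of differences = -0.1250
Numerator Σ(Δx_t−Δx̄)(Δx_{t+1}−Δx̄) = -6.3906
Denominator Σ(Δx_t−Δx̄)² = 50.8750
r_1(Δx) = -6.3906 / 50.8750 = -0.126

-0.126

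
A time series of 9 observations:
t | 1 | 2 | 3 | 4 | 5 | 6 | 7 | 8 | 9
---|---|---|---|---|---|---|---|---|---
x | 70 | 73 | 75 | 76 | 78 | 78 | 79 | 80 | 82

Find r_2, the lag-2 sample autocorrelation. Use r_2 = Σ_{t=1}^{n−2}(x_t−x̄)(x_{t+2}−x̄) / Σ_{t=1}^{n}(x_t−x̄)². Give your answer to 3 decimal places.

0.275

Mean x̄ = (70 + 73 + 75 + 76 + 78 + 78 + 79 + 80 + 82)/9 = 76.7778
Numerator Σ_{t=1}^{7}(x_t−x̄)(x_{t+2}−x̄) = 30.1235
Denominator Σ(x_t−x̄)² = 109.5556
r_2 = 30.1235 / 109.5556 = 0.275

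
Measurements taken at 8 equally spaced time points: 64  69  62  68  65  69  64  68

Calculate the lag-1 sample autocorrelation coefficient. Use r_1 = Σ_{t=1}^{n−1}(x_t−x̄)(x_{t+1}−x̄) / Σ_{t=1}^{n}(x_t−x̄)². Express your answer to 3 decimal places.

Mean x̄ = (64 + 69 + 62 + 68 + 65 + 69 + 64 + 68)/8 = 66.1250
Deviations from mean: -2.1250, 2.8750, -4.1250, 1.8750, -1.1250, 2.8750, -2.1250, 1.8750
Σ(x_t−x̄)(x_{t+1}−x̄) = (-6.1094) + (-11.8594) + (-7.7344) + (-2.1094) + (-3.2344) + (-6.1094) + (-3.9844) = -41.1406
Denominator Σ(x_t−x̄)² = 50.8750
r_1 = -41.1406 / 50.8750 = -0.809

-0.809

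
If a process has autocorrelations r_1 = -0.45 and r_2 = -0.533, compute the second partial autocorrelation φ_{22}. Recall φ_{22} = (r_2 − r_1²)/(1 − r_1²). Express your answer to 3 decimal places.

φ_{22} = (r_2 − r_1²) / (1 − r_1²)
r_1² = (-0.45)² = 0.2025
Numerator = -0.533 − 0.2025 = -0.7355; denominator = 1 − 0.2025 = 0.7975
φ_{22} = -0.7355 / 0.7975 = -0.922

-0.922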